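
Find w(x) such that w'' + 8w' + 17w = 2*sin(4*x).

Characteristic equation r² + 8r + 17 = 0 has discriminant (8)² - 4·(17) = -4 < 0, so r = -4 ± i.
Hence w_h = C1*cos(x)*exp(-4*x) + C2*exp(-4*x)*sin(x).
Try w_p = A*cos(4*x) + B*sin(4*x). Substituting and equating the coefficients of cos(4x) and sin(4x) gives A = -64/1025, B = 2/1025, so w_p = -64*cos(4*x)/1025 + 2*sin(4*x)/1025.

w = -64*cos(4*x)/1025 + 2*sin(4*x)/1025 + C1*cos(x)*exp(-4*x) + C2*exp(-4*x)*sin(x)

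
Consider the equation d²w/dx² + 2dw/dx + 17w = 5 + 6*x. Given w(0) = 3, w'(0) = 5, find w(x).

Characteristic equation r² + 2r + 17 = 0 has discriminant (2)² - 4·(17) = -64 < 0, so r = -1 ± 4i.
Hence w_h = C1*cos(4*x)*exp(-x) + C2*exp(-x)*sin(4*x).
For the particular solution try w_p = A0 + A1*x. Substituting and matching coefficients of each power of x gives A0 = 73/289, A1 = 6/17, so w_p = 73/289 + 6*x/17.
General solution: w = 73/289 + 6*x/17 + C1*cos(4*x)*exp(-x) + C2*exp(-x)*sin(4*x).
Apply the initial conditions: w(0) = 73/289 + C1 = 3 and w'(0) = 6/17 - C1 + 4*C2 = 5. Solving gives C1 = 794/289, C2 = 2137/1156.

w = 73/289 + 6*x/17 + 794*cos(4*x)*exp(-x)/289 + 2137*exp(-x)*sin(4*x)/1156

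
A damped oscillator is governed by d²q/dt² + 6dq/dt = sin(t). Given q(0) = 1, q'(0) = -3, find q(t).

Characteristic equation r² + 6r = 0 factors as (r + 6)r = 0, so r = -6, 0.
Hence q_h = C1*exp(-6*t) + C2.
Try q_p = A*cos(t) + B*sin(t). Substituting and equating the coefficients of cos(t) and sin(t) gives A = -6/37, B = -1/37, so q_p = -6*cos(t)/37 - sin(t)/37.
General solution: q = C2 - 6*cos(t)/37 - sin(t)/37 + C1*exp(-6*t).
Apply the initial conditions: q(0) = -6/37 + C1 + C2 = 1 and q'(0) = -1/37 - 6*C1 = -3. Solving gives C1 = 55/111, C2 = 2/3.

q = 2/3 - 6*cos(t)/37 - sin(t)/37 + 55*exp(-6*t)/111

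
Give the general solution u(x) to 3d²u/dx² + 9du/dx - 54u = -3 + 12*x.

Divide through by 3: u'' + 3u' - 18u = -1 + 4*x.
Characteristic equation r² + 3r - 18 = 0 factors as (r - 3)(r + 6) = 0, so r = 3, -6.
Hence u_h = C1*exp(3*x) + C2*exp(-6*x).
For the particular solution try u_p = A0 + A1*x. Substituting and matching coefficients of each power of x gives A0 = 1/54, A1 = -2/9, so u_p = 1/54 - 2*x/9.

u = 1/54 - 2*x/9 + C1*exp(3*x) + C2*exp(-6*x)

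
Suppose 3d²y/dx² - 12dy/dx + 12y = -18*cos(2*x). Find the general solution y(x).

Divide through by 3: y'' - 4y' + 4y = -6*cos(2*x).
Characteristic equation r² - 4r + 4 = 0 has discriminant (-4)² - 4·(4) = 0, so r = 2 is a repeated root.
Hence y_h = (C1 + C2*x)*exp(2*x).
Try y_p = A*cos(2*x) + B*sin(2*x). Substituting and equating the coefficients of cos(2x) and sin(2x) gives A = 0, B = 3/4, so y_p = 3*sin(2*x)/4.

y = 3*sin(2*x)/4 + C1*exp(2*x) + C2*x*exp(2*x)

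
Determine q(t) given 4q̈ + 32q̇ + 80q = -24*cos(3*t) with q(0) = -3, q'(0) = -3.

Divide through by 4: q'' + 8q' + 20q = -6*cos(3*t).
Characteristic equation r² + 8r + 20 = 0 has discriminant (8)² - 4·(20) = -16 < 0, so r = -4 ± 2i.
Hence q_h = C1*cos(2*t)*exp(-4*t) + C2*exp(-4*t)*sin(2*t).
Try q_p = A*cos(3*t) + B*sin(3*t). Substituting and equating the coefficients of cos(3t) and sin(3t) gives A = -66/697, B = -144/697, so q_p = -144*sin(3*t)/697 - 66*cos(3*t)/697.
General solution: q = -144*sin(3*t)/697 - 66*cos(3*t)/697 + C1*cos(2*t)*exp(-4*t) + C2*exp(-4*t)*sin(2*t).
Apply the initial conditions: q(0) = -66/697 + C1 = -3 and q'(0) = -432/697 - 4*C1 + 2*C2 = -3. Solving gives C1 = -2025/697, C2 = -9759/1394.

q = -144*sin(3*t)/697 - 66*cos(3*t)/697 - 9759*exp(-4*t)*sin(2*t)/1394 - 2025*cos(2*t)*exp(-4*t)/697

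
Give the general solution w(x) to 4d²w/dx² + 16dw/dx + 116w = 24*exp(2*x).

Divide through by 4: w'' + 4w' + 29w = 6*exp(2*x).
Characteristic equation r² + 4r + 29 = 0 has discriminant (4)² - 4·(29) = -100 < 0, so r = -2 ± 5i.
Hence w_h = C1*cos(5*x)*exp(-2*x) + C2*exp(-2*x)*sin(5*x).
Try w_p = A*exp(2*x). Substituting into the equation and dividing by exp(2*x) gives A = 6/41, so w_p = 6*exp(2*x)/41.

w = 6*exp(2*x)/41 + C1*cos(5*x)*exp(-2*x) + C2*exp(-2*x)*sin(5*x)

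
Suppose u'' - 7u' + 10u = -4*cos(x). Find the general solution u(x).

u = -18*cos(x)/65 + 14*sin(x)/65 + C1*exp(5*x) + C2*exp(2*x)

Characteristic equation r² - 7r + 10 = 0 factors as (r - 5)(r - 2) = 0, so r = 5, 2.
Hence u_h = C1*exp(5*x) + C2*exp(2*x).
Try u_p = A*cos(x) + B*sin(x). Substituting and equating the coefficients of cos(x) and sin(x) gives A = -18/65, B = 14/65, so u_p = -18*cos(x)/65 + 14*sin(x)/65.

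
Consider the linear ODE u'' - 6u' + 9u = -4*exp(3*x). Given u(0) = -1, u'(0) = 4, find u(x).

u = -exp(3*x) - 2*x**2*exp(3*x) + 7*x*exp(3*x)

Characteristic equation r² - 6r + 9 = 0 has discriminant (-6)² - 4·(9) = 0, so r = 3 is a repeated root.
Hence u_h = (C1 + C2*x)*exp(3*x).
Since exp(3*x) solves the homogeneous equation (r = 3 is a root of multiplicity 2), multiply the trial by x^2. Try u_p = A*x^2*exp(3*x). Substituting into the equation and dividing by exp(3*x) gives A = -2, so u_p = -2*x^2*exp(3*x).
General solution: u = C1*exp(3*x) - 2*x^2*exp(3*x) + C2*x*exp(3*x).
Apply the initial conditions: u(0) = C1 = -1 and u'(0) = C2 + 3*C1 = 4. Solving gives C1 = -1, C2 = 7.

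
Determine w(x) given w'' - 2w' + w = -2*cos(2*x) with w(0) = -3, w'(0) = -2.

w = -81*exp(x)/25 + 6*cos(2*x)/25 + 8*sin(2*x)/25 + 3*x*exp(x)/5

Characteristic equation r² - 2r + 1 = 0 has discriminant (-2)² - 4·(1) = 0, so r = 1 is a repeated root.
Hence w_h = (C1 + C2*x)*exp(x).
Try w_p = A*cos(2*x) + B*sin(2*x). Substituting and equating the coefficients of cos(2x) and sin(2x) gives A = 6/25, B = 8/25, so w_p = 6*cos(2*x)/25 + 8*sin(2*x)/25.
General solution: w = 6*cos(2*x)/25 + 8*sin(2*x)/25 + C1*exp(x) + C2*x*exp(x).
Apply the initial conditions: w(0) = 6/25 + C1 = -3 and w'(0) = 16/25 + C1 + C2 = -2. Solving gives C1 = -81/25, C2 = 3/5.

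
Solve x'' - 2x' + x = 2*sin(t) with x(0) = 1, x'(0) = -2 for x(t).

x = -2*t*exp(t) + cos(t)

Characteristic equation r² - 2r + 1 = 0 has discriminant (-2)² - 4·(1) = 0, so r = 1 is a repeated root.
Hence x_h = (C1 + C2*t)*exp(t).
Try x_p = A*cos(t) + B*sin(t). Substituting and equating the coefficients of cos(t) and sin(t) gives A = 1, B = 0, so x_p = cos(t).
General solution: x = C1*exp(t) + C2*t*exp(t) + cos(t).
Apply the initial conditions: x(0) = 1 + C1 = 1 and x'(0) = C1 + C2 = -2. Solving gives C1 = 0, C2 = -2.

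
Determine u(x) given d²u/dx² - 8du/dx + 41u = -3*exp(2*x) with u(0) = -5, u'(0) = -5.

Characteristic equation r² - 8r + 41 = 0 has discriminant (-8)² - 4·(41) = -100 < 0, so r = 4 ± 5i.
Hence u_h = C1*cos(5*x)*exp(4*x) + C2*exp(4*x)*sin(5*x).
Try u_p = A*exp(2*x). Substituting into the equation and dividing by exp(2*x) gives A = -3/29, so u_p = -3*exp(2*x)/29.
General solution: u = -3*exp(2*x)/29 + C1*cos(5*x)*exp(4*x) + C2*exp(4*x)*sin(5*x).
Apply the initial conditions: u(0) = -3/29 + C1 = -5 and u'(0) = -6/29 + 4*C1 + 5*C2 = -5. Solving gives C1 = -142/29, C2 = 429/145.

u = -3*exp(2*x)/29 - 142*cos(5*x)*exp(4*x)/29 + 429*exp(4*x)*sin(5*x)/145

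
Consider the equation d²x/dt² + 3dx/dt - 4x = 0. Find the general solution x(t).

x = C1*exp(-4*t) + C2*exp(t)

Characteristic equation r² + 3r - 4 = 0 factors as (r + 4)(r - 1) = 0, so r = -4, 1.
Hence x_h = C1*exp(-4*t) + C2*exp(t).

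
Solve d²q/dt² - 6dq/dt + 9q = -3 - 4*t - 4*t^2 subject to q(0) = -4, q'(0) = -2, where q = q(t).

Characteristic equation r² - 6r + 9 = 0 has discriminant (-6)² - 4·(9) = 0, so r = 3 is a repeated root.
Hence q_h = (C1 + C2*t)*exp(3*t).
For the particular solution try q_p = A0 + A1*t + A2*t^2. Substituting and matching coefficients of each power of t gives A0 = -25/27, A1 = -28/27, A2 = -4/9, so q_p = -25/27 - 28*t/27 - 4*t^2/9.
General solution: q = -25/27 - 28*t/27 - 4*t^2/9 + C1*exp(3*t) + C2*t*exp(3*t).
Apply the initial conditions: q(0) = -25/27 + C1 = -4 and q'(0) = -28/27 + C2 + 3*C1 = -2. Solving gives C1 = -83/27, C2 = 223/27.

q = -25/27 - 83*exp(3*t)/27 - 28*t/27 - 4*t**2/9 + 223*t*exp(3*t)/27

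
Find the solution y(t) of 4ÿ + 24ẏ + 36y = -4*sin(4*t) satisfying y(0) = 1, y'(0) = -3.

y = 7*sin(4*t)/625 + 24*cos(4*t)/625 + 601*exp(-3*t)/625 - 4*t*exp(-3*t)/25

Divide through by 4: y'' + 6y' + 9y = -sin(4*t).
Characteristic equation r² + 6r + 9 = 0 has discriminant (6)² - 4·(9) = 0, so r = -3 is a repeated root.
Hence y_h = (C1 + C2*t)*exp(-3*t).
Try y_p = A*cos(4*t) + B*sin(4*t). Substituting and equating the coefficients of cos(4t) and sin(4t) gives A = 24/625, B = 7/625, so y_p = 7*sin(4*t)/625 + 24*cos(4*t)/625.
General solution: y = 7*sin(4*t)/625 + 24*cos(4*t)/625 + C1*exp(-3*t) + C2*t*exp(-3*t).
Apply the initial conditions: y(0) = 24/625 + C1 = 1 and y'(0) = 28/625 + C2 - 3*C1 = -3. Solving gives C1 = 601/625, C2 = -4/25.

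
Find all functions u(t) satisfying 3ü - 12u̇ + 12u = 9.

u = 3/4 + C1*exp(2*t) + C2*t*exp(2*t)

Divide through by 3: u'' - 4u' + 4u = 3.
Characteristic equation r² - 4r + 4 = 0 has discriminant (-4)² - 4·(4) = 0, so r = 2 is a repeated root.
Hence u_h = (C1 + C2*t)*exp(2*t).
For the particular solution try u_p = A0. Substituting and matching coefficients of each power of t gives A0 = 3/4, so u_p = 3/4.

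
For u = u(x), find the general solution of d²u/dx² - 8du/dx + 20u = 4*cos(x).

u = -32*sin(x)/425 + 76*cos(x)/425 + C1*cos(2*x)*exp(4*x) + C2*exp(4*x)*sin(2*x)

Characteristic equation r² - 8r + 20 = 0 has discriminant (-8)² - 4·(20) = -16 < 0, so r = 4 ± 2i.
Hence u_h = C1*cos(2*x)*exp(4*x) + C2*exp(4*x)*sin(2*x).
Try u_p = A*cos(x) + B*sin(x). Substituting and equating the coefficients of cos(x) and sin(x) gives A = 76/425, B = -32/425, so u_p = -32*sin(x)/425 + 76*cos(x)/425.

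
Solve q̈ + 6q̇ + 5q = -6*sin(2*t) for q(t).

Characteristic equation r² + 6r + 5 = 0 factors as (r + 5)(r + 1) = 0, so r = -5, -1.
Hence q_h = C1*exp(-5*t) + C2*exp(-t).
Try q_p = A*cos(2*t) + B*sin(2*t). Substituting and equating the coefficients of cos(2t) and sin(2t) gives A = 72/145, B = -6/145, so q_p = -6*sin(2*t)/145 + 72*cos(2*t)/145.

q = -6*sin(2*t)/145 + 72*cos(2*t)/145 + C1*exp(-5*t) + C2*exp(-t)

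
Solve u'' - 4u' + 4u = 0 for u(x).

u = C1*exp(2*x) + C2*x*exp(2*x)

Characteristic equation r² - 4r + 4 = 0 has discriminant (-4)² - 4·(4) = 0, so r = 2 is a repeated root.
Hence u_h = (C1 + C2*x)*exp(2*x).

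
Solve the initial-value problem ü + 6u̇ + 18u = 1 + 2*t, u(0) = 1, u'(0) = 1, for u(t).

Characteristic equation r² + 6r + 18 = 0 has discriminant (6)² - 4·(18) = -36 < 0, so r = -3 ± 3i.
Hence u_h = C1*cos(3*t)*exp(-3*t) + C2*exp(-3*t)*sin(3*t).
For the particular solution try u_p = A0 + A1*t. Substituting and matching coefficients of each power of t gives A0 = 1/54, A1 = 1/9, so u_p = 1/54 + t/9.
General solution: u = 1/54 + t/9 + C1*cos(3*t)*exp(-3*t) + C2*exp(-3*t)*sin(3*t).
Apply the initial conditions: u(0) = 1/54 + C1 = 1 and u'(0) = 1/9 - 3*C1 + 3*C2 = 1. Solving gives C1 = 53/54, C2 = 23/18.

u = 1/54 + t/9 + 23*exp(-3*t)*sin(3*t)/18 + 53*cos(3*t)*exp(-3*t)/54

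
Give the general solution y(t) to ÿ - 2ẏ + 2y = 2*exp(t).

Characteristic equation r² - 2r + 2 = 0 has discriminant (-2)² - 4·(2) = -4 < 0, so r = 1 ± i.
Hence y_h = C1*cos(t)*exp(t) + C2*exp(t)*sin(t).
Try y_p = A*exp(t). Substituting into the equation and dividing by exp(t) gives A = 2, so y_p = 2*exp(t).

y = 2*exp(t) + C1*cos(t)*exp(t) + C2*exp(t)*sin(t)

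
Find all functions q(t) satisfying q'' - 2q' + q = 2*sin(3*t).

q = -4*sin(3*t)/25 + 3*cos(3*t)/25 + C1*exp(t) + C2*t*exp(t)

Characteristic equation r² - 2r + 1 = 0 has discriminant (-2)² - 4·(1) = 0, so r = 1 is a repeated root.
Hence q_h = (C1 + C2*t)*exp(t).
Try q_p = A*cos(3*t) + B*sin(3*t). Substituting and equating the coefficients of cos(3t) and sin(3t) gives A = 3/25, B = -4/25, so q_p = -4*sin(3*t)/25 + 3*cos(3*t)/25.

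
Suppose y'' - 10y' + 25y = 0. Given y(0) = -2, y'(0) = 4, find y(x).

Characteristic equation r² - 10r + 25 = 0 has discriminant (-10)² - 4·(25) = 0, so r = 5 is a repeated root.
Hence y_h = (C1 + C2*x)*exp(5*x).
Apply the initial conditions: y(0) = C1 = -2 and y'(0) = C2 + 5*C1 = 4. Solving gives C1 = -2, C2 = 14.

y = -2*exp(5*x) + 14*x*exp(5*x)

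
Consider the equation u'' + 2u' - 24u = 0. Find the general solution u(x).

Characteristic equation r² + 2r - 24 = 0 factors as (r - 4)(r + 6) = 0, so r = 4, -6.
Hence u_h = C1*exp(4*x) + C2*exp(-6*x).

u = C1*exp(4*x) + C2*exp(-6*x)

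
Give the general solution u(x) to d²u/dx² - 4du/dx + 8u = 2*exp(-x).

u = 2*exp(-x)/13 + C1*cos(2*x)*exp(2*x) + C2*exp(2*x)*sin(2*x)

Characteristic equation r² - 4r + 8 = 0 has discriminant (-4)² - 4·(8) = -16 < 0, so r = 2 ± 2i.
Hence u_h = C1*cos(2*x)*exp(2*x) + C2*exp(2*x)*sin(2*x).
Try u_p = A*exp(-x). Substituting into the equation and dividing by exp(-x) gives A = 2/13, so u_p = 2*exp(-x)/13.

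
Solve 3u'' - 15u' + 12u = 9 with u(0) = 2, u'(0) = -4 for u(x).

u = 3/4 + 3*exp(x) - 7*exp(4*x)/4

Divide through by 3: u'' - 5u' + 4u = 3.
Characteristic equation r² - 5r + 4 = 0 factors as (r - 1)(r - 4) = 0, so r = 1, 4.
Hence u_h = C1*exp(x) + C2*exp(4*x).
For the particular solution try u_p = A0. Substituting and matching coefficients of each power of x gives A0 = 3/4, so u_p = 3/4.
General solution: u = 3/4 + C1*exp(x) + C2*exp(4*x).
Apply the initial conditions: u(0) = 3/4 + C1 + C2 = 2 and u'(0) = C1 + 4*C2 = -4. Solving gives C1 = 3, C2 = -7/4.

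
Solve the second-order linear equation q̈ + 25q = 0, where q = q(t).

Characteristic equation r² + 25 = 0 has discriminant (0)² - 4·(25) = -100 < 0, so r = ± 5i.
Hence q_h = C1*cos(5*t) + C2*sin(5*t).

q = C1*cos(5*t) + C2*sin(5*t)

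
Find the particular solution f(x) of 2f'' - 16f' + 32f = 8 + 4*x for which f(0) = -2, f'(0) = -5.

Divide through by 2: f'' - 8f' + 16f = 4 + 2*x.
Characteristic equation r² - 8r + 16 = 0 has discriminant (-8)² - 4·(16) = 0, so r = 4 is a repeated root.
Hence f_h = (C1 + C2*x)*exp(4*x).
For the particular solution try f_p = A0 + A1*x. Substituting and matching coefficients of each power of x gives A0 = 5/16, A1 = 1/8, so f_p = 5/16 + x/8.
General solution: f = 5/16 + x/8 + C1*exp(4*x) + C2*x*exp(4*x).
Apply the initial conditions: f(0) = 5/16 + C1 = -2 and f'(0) = 1/8 + C2 + 4*C1 = -5. Solving gives C1 = -37/16, C2 = 33/8.

f = 5/16 - 37*exp(4*x)/16 + x/8 + 33*x*exp(4*x)/8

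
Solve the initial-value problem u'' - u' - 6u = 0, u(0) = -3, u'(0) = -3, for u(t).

u = -9*exp(3*t)/5 - 6*exp(-2*t)/5

Characteristic equation r² - r - 6 = 0 factors as (r - 3)(r + 2) = 0, so r = 3, -2.
Hence u_h = C1*exp(3*t) + C2*exp(-2*t).
Apply the initial conditions: u(0) = C1 + C2 = -3 and u'(0) = -2*C2 + 3*C1 = -3. Solving gives C1 = -9/5, C2 = -6/5.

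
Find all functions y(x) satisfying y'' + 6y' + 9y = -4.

y = -4/9 + C1*exp(-3*x) + C2*x*exp(-3*x)

Characteristic equation r² + 6r + 9 = 0 has discriminant (6)² - 4·(9) = 0, so r = -3 is a repeated root.
Hence y_h = (C1 + C2*x)*exp(-3*x).
For the particular solution try y_p = A0. Substituting and matching coefficients of each power of x gives A0 = -4/9, so y_p = -4/9.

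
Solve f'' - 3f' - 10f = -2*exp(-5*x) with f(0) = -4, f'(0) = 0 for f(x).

Characteristic equation r² - 3r - 10 = 0 factors as (r + 2)(r - 5) = 0, so r = -2, 5.
Hence f_h = C1*exp(-2*x) + C2*exp(5*x).
Try f_p = A*exp(-5*x). Substituting into the equation and dividing by exp(-5*x) gives A = -1/15, so f_p = -exp(-5*x)/15.
General solution: f = -exp(-5*x)/15 + C1*exp(-2*x) + C2*exp(5*x).
Apply the initial conditions: f(0) = -1/15 + C1 + C2 = -4 and f'(0) = 1/3 - 2*C1 + 5*C2 = 0. Solving gives C1 = -58/21, C2 = -41/35.

f = -58*exp(-2*x)/21 - 41*exp(5*x)/35 - exp(-5*x)/15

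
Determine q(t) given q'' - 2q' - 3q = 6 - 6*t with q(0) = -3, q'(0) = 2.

q = -10/3 + 2*t + exp(-t)/4 + exp(3*t)/12

Characteristic equation r² - 2r - 3 = 0 factors as (r - 3)(r + 1) = 0, so r = 3, -1.
Hence q_h = C1*exp(3*t) + C2*exp(-t).
For the particular solution try q_p = A0 + A1*t. Substituting and matching coefficients of each power of t gives A0 = -10/3, A1 = 2, so q_p = -10/3 + 2*t.
General solution: q = -10/3 + 2*t + C1*exp(3*t) + C2*exp(-t).
Apply the initial conditions: q(0) = -10/3 + C1 + C2 = -3 and q'(0) = 2 - C2 + 3*C1 = 2. Solving gives C1 = 1/12, C2 = 1/4.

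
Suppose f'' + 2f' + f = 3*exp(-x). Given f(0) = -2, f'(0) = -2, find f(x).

Characteristic equation r² + 2r + 1 = 0 has discriminant (2)² - 4·(1) = 0, so r = -1 is a repeated root.
Hence f_h = (C1 + C2*x)*exp(-x).
Since exp(-x) solves the homogeneous equation (r = -1 is a root of multiplicity 2), multiply the trial by x^2. Try f_p = A*x^2*exp(-x). Substituting into the equation and dividing by exp(-x) gives A = 3/2, so f_p = 3*x^2*exp(-x)/2.
General solution: f = C1*exp(-x) + 3*x^2*exp(-x)/2 + C2*x*exp(-x).
Apply the initial conditions: f(0) = C1 = -2 and f'(0) = C2 - C1 = -2. Solving gives C1 = -2, C2 = -4.

f = -2*exp(-x) - 4*x*exp(-x) + 3*x**2*exp(-x)/2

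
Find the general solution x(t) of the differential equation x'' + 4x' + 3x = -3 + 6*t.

x = -11/3 + 2*t + C1*exp(-3*t) + C2*exp(-t)

Characteristic equation r² + 4r + 3 = 0 factors as (r + 3)(r + 1) = 0, so r = -3, -1.
Hence x_h = C1*exp(-3*t) + C2*exp(-t).
For the particular solution try x_p = A0 + A1*t. Substituting and matching coefficients of each power of t gives A0 = -11/3, A1 = 2, so x_p = -11/3 + 2*t.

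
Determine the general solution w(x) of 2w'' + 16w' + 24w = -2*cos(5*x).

w = -40*sin(5*x)/1769 + 13*cos(5*x)/1769 + C1*exp(-6*x) + C2*exp(-2*x)

Divide through by 2: w'' + 8w' + 12w = -cos(5*x).
Characteristic equation r² + 8r + 12 = 0 factors as (r + 6)(r + 2) = 0, so r = -6, -2.
Hence w_h = C1*exp(-6*x) + C2*exp(-2*x).
Try w_p = A*cos(5*x) + B*sin(5*x). Substituting and equating the coefficients of cos(5x) and sin(5x) gives A = 13/1769, B = -40/1769, so w_p = -40*sin(5*x)/1769 + 13*cos(5*x)/1769.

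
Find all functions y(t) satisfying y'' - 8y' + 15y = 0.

Characteristic equation r² - 8r + 15 = 0 factors as (r - 3)(r - 5) = 0, so r = 3, 5.
Hence y_h = C1*exp(3*t) + C2*exp(5*t).

y = C1*exp(3*t) + C2*exp(5*t)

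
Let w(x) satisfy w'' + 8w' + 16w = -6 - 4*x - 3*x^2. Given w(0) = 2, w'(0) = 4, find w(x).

w = -41/128 - 3*x**2/16 - x/16 + 297*exp(-4*x)/128 + 427*x*exp(-4*x)/32

Characteristic equation r² + 8r + 16 = 0 has discriminant (8)² - 4·(16) = 0, so r = -4 is a repeated root.
Hence w_h = (C1 + C2*x)*exp(-4*x).
For the particular solution try w_p = A0 + A1*x + A2*x^2. Substituting and matching coefficients of each power of x gives A0 = -41/128, A1 = -1/16, A2 = -3/16, so w_p = -41/128 - 3*x^2/16 - x/16.
General solution: w = -41/128 - 3*x^2/16 - x/16 + C1*exp(-4*x) + C2*x*exp(-4*x).
Apply the initial conditions: w(0) = -41/128 + C1 = 2 and w'(0) = -1/16 + C2 - 4*C1 = 4. Solving gives C1 = 297/128, C2 = 427/32.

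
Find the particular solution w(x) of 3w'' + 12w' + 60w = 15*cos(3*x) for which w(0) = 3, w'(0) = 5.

Divide through by 3: w'' + 4w' + 20w = 5*cos(3*x).
Characteristic equation r² + 4r + 20 = 0 has discriminant (4)² - 4·(20) = -64 < 0, so r = -2 ± 4i.
Hence w_h = C1*cos(4*x)*exp(-2*x) + C2*exp(-2*x)*sin(4*x).
Try w_p = A*cos(3*x) + B*sin(3*x). Substituting and equating the coefficients of cos(3x) and sin(3x) gives A = 11/53, B = 12/53, so w_p = 11*cos(3*x)/53 + 12*sin(3*x)/53.
General solution: w = 11*cos(3*x)/53 + 12*sin(3*x)/53 + C1*cos(4*x)*exp(-2*x) + C2*exp(-2*x)*sin(4*x).
Apply the initial conditions: w(0) = 11/53 + C1 = 3 and w'(0) = 36/53 - 2*C1 + 4*C2 = 5. Solving gives C1 = 148/53, C2 = 525/212.

w = 11*cos(3*x)/53 + 12*sin(3*x)/53 + 148*cos(4*x)*exp(-2*x)/53 + 525*exp(-2*x)*sin(4*x)/212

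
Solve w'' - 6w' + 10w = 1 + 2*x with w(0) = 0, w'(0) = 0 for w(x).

w = 11/50 + x/5 - 11*cos(x)*exp(3*x)/50 + 23*exp(3*x)*sin(x)/50

Characteristic equation r² - 6r + 10 = 0 has discriminant (-6)² - 4·(10) = -4 < 0, so r = 3 ± i.
Hence w_h = C1*cos(x)*exp(3*x) + C2*exp(3*x)*sin(x).
For the particular solution try w_p = A0 + A1*x. Substituting and matching coefficients of each power of x gives A0 = 11/50, A1 = 1/5, so w_p = 11/50 + x/5.
General solution: w = 11/50 + x/5 + C1*cos(x)*exp(3*x) + C2*exp(3*x)*sin(x).
Apply the initial conditions: w(0) = 11/50 + C1 = 0 and w'(0) = 1/5 + C2 + 3*C1 = 0. Solving gives C1 = -11/50, C2 = 23/50.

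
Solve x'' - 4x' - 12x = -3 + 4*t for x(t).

x = 13/36 - t/3 + C1*exp(-2*t) + C2*exp(6*t)

Characteristic equation r² - 4r - 12 = 0 factors as (r + 2)(r - 6) = 0, so r = -2, 6.
Hence x_h = C1*exp(-2*t) + C2*exp(6*t).
For the particular solution try x_p = A0 + A1*t. Substituting and matching coefficients of each power of t gives A0 = 13/36, A1 = -1/3, so x_p = 13/36 - t/3.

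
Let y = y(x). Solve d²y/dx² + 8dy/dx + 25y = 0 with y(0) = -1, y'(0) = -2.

y = -cos(3*x)*exp(-4*x) - 2*exp(-4*x)*sin(3*x)

Characteristic equation r² + 8r + 25 = 0 has discriminant (8)² - 4·(25) = -36 < 0, so r = -4 ± 3i.
Hence y_h = C1*cos(3*x)*exp(-4*x) + C2*exp(-4*x)*sin(3*x).
Apply the initial conditions: y(0) = C1 = -1 and y'(0) = -4*C1 + 3*C2 = -2. Solving gives C1 = -1, C2 = -2.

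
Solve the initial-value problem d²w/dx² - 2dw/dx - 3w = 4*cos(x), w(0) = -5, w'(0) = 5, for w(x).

w = -9*exp(-x)/2 - 4*cos(x)/5 - 2*sin(x)/5 + 3*exp(3*x)/10

Characteristic equation r² - 2r - 3 = 0 factors as (r - 3)(r + 1) = 0, so r = 3, -1.
Hence w_h = C1*exp(3*x) + C2*exp(-x).
Try w_p = A*cos(x) + B*sin(x). Substituting and equating the coefficients of cos(x) and sin(x) gives A = -4/5, B = -2/5, so w_p = -4*cos(x)/5 - 2*sin(x)/5.
General solution: w = -4*cos(x)/5 - 2*sin(x)/5 + C1*exp(3*x) + C2*exp(-x).
Apply the initial conditions: w(0) = -4/5 + C1 + C2 = -5 and w'(0) = -2/5 - C2 + 3*C1 = 5. Solving gives C1 = 3/10, C2 = -9/2.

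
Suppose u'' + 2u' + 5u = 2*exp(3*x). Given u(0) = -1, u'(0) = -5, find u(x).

Characteristic equation r² + 2r + 5 = 0 has discriminant (2)² - 4·(5) = -16 < 0, so r = -1 ± 2i.
Hence u_h = C1*cos(2*x)*exp(-x) + C2*exp(-x)*sin(2*x).
Try u_p = A*exp(3*x). Substituting into the equation and dividing by exp(3*x) gives A = 1/10, so u_p = exp(3*x)/10.
General solution: u = exp(3*x)/10 + C1*cos(2*x)*exp(-x) + C2*exp(-x)*sin(2*x).
Apply the initial conditions: u(0) = 1/10 + C1 = -1 and u'(0) = 3/10 - C1 + 2*C2 = -5. Solving gives C1 = -11/10, C2 = -16/5.

u = exp(3*x)/10 - 16*exp(-x)*sin(2*x)/5 - 11*cos(2*x)*exp(-x)/10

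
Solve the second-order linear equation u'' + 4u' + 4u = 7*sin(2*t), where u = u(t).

Characteristic equation r² + 4r + 4 = 0 has discriminant (4)² - 4·(4) = 0, so r = -2 is a repeated root.
Hence u_h = (C1 + C2*t)*exp(-2*t).
Try u_p = A*cos(2*t) + B*sin(2*t). Substituting and equating the coefficients of cos(2t) and sin(2t) gives A = -7/8, B = 0, so u_p = -7*cos(2*t)/8.

u = -7*cos(2*t)/8 + C1*exp(-2*t) + C2*t*exp(-2*t)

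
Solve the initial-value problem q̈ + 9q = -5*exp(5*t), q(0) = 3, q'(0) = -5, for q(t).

q = -145*sin(3*t)/102 - 5*exp(5*t)/34 + 107*cos(3*t)/34

Characteristic equation r² + 9 = 0 has discriminant (0)² - 4·(9) = -36 < 0, so r = ± 3i.
Hence q_h = C1*cos(3*t) + C2*sin(3*t).
Try q_p = A*exp(5*t). Substituting into the equation and dividing by exp(5*t) gives A = -5/34, so q_p = -5*exp(5*t)/34.
General solution: q = -5*exp(5*t)/34 + C1*cos(3*t) + C2*sin(3*t).
Apply the initial conditions: q(0) = -5/34 + C1 = 3 and q'(0) = -25/34 + 3*C2 = -5. Solving gives C1 = 107/34, C2 = -145/102.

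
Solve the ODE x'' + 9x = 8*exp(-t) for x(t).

Characteristic equation r² + 9 = 0 has discriminant (0)² - 4·(9) = -36 < 0, so r = ± 3i.
Hence x_h = C1*cos(3*t) + C2*sin(3*t).
Try x_p = A*exp(-t). Substituting into the equation and dividing by exp(-t) gives A = 4/5, so x_p = 4*exp(-t)/5.

x = 4*exp(-t)/5 + C1*cos(3*t) + C2*sin(3*t)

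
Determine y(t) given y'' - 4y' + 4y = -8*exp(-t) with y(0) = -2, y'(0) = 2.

y = -10*exp(2*t)/9 - 8*exp(-t)/9 + 10*t*exp(2*t)/3

Characteristic equation r² - 4r + 4 = 0 has discriminant (-4)² - 4·(4) = 0, so r = 2 is a repeated root.
Hence y_h = (C1 + C2*t)*exp(2*t).
Try y_p = A*exp(-t). Substituting into the equation and dividing by exp(-t) gives A = -8/9, so y_p = -8*exp(-t)/9.
General solution: y = -8*exp(-t)/9 + C1*exp(2*t) + C2*t*exp(2*t).
Apply the initial conditions: y(0) = -8/9 + C1 = -2 and y'(0) = 8/9 + C2 + 2*C1 = 2. Solving gives C1 = -10/9, C2 = 10/3.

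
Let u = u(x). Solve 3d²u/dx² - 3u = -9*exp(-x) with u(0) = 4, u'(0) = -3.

Divide through by 3: u'' - u = -3*exp(-x).
Characteristic equation r² - 1 = 0 factors as (r + 1)(r - 1) = 0, so r = -1, 1.
Hence u_h = C1*exp(-x) + C2*exp(x).
Since exp(-x) solves the homogeneous equation (r = -1 is a root of multiplicity 1), multiply the trial by x. Try u_p = A*x*exp(-x). Substituting into the equation and dividing by exp(-x) gives A = 3/2, so u_p = 3*x*exp(-x)/2.
General solution: u = C1*exp(-x) + C2*exp(x) + 3*x*exp(-x)/2.
Apply the initial conditions: u(0) = C1 + C2 = 4 and u'(0) = 3/2 + C2 - C1 = -3. Solving gives C1 = 17/4, C2 = -1/4.

u = -exp(x)/4 + 17*exp(-x)/4 + 3*x*exp(-x)/2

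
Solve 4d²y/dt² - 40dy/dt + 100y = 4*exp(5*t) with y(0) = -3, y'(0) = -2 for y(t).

y = -3*exp(5*t) + t**2*exp(5*t)/2 + 13*t*exp(5*t)

Divide through by 4: y'' - 10y' + 25y = exp(5*t).
Characteristic equation r² - 10r + 25 = 0 has discriminant (-10)² - 4·(25) = 0, so r = 5 is a repeated root.
Hence y_h = (C1 + C2*t)*exp(5*t).
Since exp(5*t) solves the homogeneous equation (r = 5 is a root of multiplicity 2), multiply the trial by t^2. Try y_p = A*t^2*exp(5*t). Substituting into the equation and dividing by exp(5*t) gives A = 1/2, so y_p = t^2*exp(5*t)/2.
General solution: y = C1*exp(5*t) + t^2*exp(5*t)/2 + C2*t*exp(5*t).
Apply the initial conditions: y(0) = C1 = -3 and y'(0) = C2 + 5*C1 = -2. Solving gives C1 = -3, C2 = 13.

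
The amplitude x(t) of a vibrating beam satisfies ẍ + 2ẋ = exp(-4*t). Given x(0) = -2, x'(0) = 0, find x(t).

Characteristic equation r² + 2r = 0 factors as (r + 2)r = 0, so r = -2, 0.
Hence x_h = C1*exp(-2*t) + C2.
Try x_p = A*exp(-4*t). Substituting into the equation and dividing by exp(-4*t) gives A = 1/8, so x_p = exp(-4*t)/8.
General solution: x = C2 + exp(-4*t)/8 + C1*exp(-2*t).
Apply the initial conditions: x(0) = 1/8 + C1 + C2 = -2 and x'(0) = -1/2 - 2*C1 = 0. Solving gives C1 = -1/4, C2 = -15/8.

x = -15/8 - exp(-2*t)/4 + exp(-4*t)/8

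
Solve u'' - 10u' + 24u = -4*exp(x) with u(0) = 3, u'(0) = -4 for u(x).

Characteristic equation r² - 10r + 24 = 0 factors as (r - 4)(r - 6) = 0, so r = 4, 6.
Hence u_h = C1*exp(4*x) + C2*exp(6*x).
Try u_p = A*exp(x). Substituting into the equation and dividing by exp(x) gives A = -4/15, so u_p = -4*exp(x)/15.
General solution: u = -4*exp(x)/15 + C1*exp(4*x) + C2*exp(6*x).
Apply the initial conditions: u(0) = -4/15 + C1 + C2 = 3 and u'(0) = -4/15 + 4*C1 + 6*C2 = -4. Solving gives C1 = 35/3, C2 = -42/5.

u = -42*exp(6*x)/5 - 4*exp(x)/15 + 35*exp(4*x)/3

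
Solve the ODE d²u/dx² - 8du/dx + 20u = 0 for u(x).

u = C1*cos(2*x)*exp(4*x) + C2*exp(4*x)*sin(2*x)

Characteristic equation r² - 8r + 20 = 0 has discriminant (-8)² - 4·(20) = -16 < 0, so r = 4 ± 2i.
Hence u_h = C1*cos(2*x)*exp(4*x) + C2*exp(4*x)*sin(2*x).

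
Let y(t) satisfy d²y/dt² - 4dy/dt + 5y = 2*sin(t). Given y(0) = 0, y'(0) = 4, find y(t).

y = cos(t)/4 + sin(t)/4 - cos(t)*exp(2*t)/4 + 17*exp(2*t)*sin(t)/4

Characteristic equation r² - 4r + 5 = 0 has discriminant (-4)² - 4·(5) = -4 < 0, so r = 2 ± i.
Hence y_h = C1*cos(t)*exp(2*t) + C2*exp(2*t)*sin(t).
Try y_p = A*cos(t) + B*sin(t). Substituting and equating the coefficients of cos(t) and sin(t) gives A = 1/4, B = 1/4, so y_p = cos(t)/4 + sin(t)/4.
General solution: y = cos(t)/4 + sin(t)/4 + C1*cos(t)*exp(2*t) + C2*exp(2*t)*sin(t).
Apply the initial conditions: y(0) = 1/4 + C1 = 0 and y'(0) = 1/4 + C2 + 2*C1 = 4. Solving gives C1 = -1/4, C2 = 17/4.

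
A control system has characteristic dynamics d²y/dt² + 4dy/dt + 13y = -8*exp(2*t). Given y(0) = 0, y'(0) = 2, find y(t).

y = -8*exp(2*t)/25 + 8*cos(3*t)*exp(-2*t)/25 + 82*exp(-2*t)*sin(3*t)/75

Characteristic equation r² + 4r + 13 = 0 has discriminant (4)² - 4·(13) = -36 < 0, so r = -2 ± 3i.
Hence y_h = C1*cos(3*t)*exp(-2*t) + C2*exp(-2*t)*sin(3*t).
Try y_p = A*exp(2*t). Substituting into the equation and dividing by exp(2*t) gives A = -8/25, so y_p = -8*exp(2*t)/25.
General solution: y = -8*exp(2*t)/25 + C1*cos(3*t)*exp(-2*t) + C2*exp(-2*t)*sin(3*t).
Apply the initial conditions: y(0) = -8/25 + C1 = 0 and y'(0) = -16/25 - 2*C1 + 3*C2 = 2. Solving gives C1 = 8/25, C2 = 82/75.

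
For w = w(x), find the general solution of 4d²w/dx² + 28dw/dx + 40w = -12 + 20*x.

w = -13/20 + x/2 + C1*exp(-5*x) + C2*exp(-2*x)

Divide through by 4: w'' + 7w' + 10w = -3 + 5*x.
Characteristic equation r² + 7r + 10 = 0 factors as (r + 5)(r + 2) = 0, so r = -5, -2.
Hence w_h = C1*exp(-5*x) + C2*exp(-2*x).
For the particular solution try w_p = A0 + A1*x. Substituting and matching coefficients of each power of x gives A0 = -13/20, A1 = 1/2, so w_p = -13/20 + x/2.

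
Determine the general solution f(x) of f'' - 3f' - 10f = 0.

Characteristic equation r² - 3r - 10 = 0 factors as (r - 5)(r + 2) = 0, so r = 5, -2.
Hence f_h = C1*exp(5*x) + C2*exp(-2*x).

f = C1*exp(5*x) + C2*exp(-2*x)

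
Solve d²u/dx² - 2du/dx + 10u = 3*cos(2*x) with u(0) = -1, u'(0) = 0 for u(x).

Characteristic equation r² - 2r + 10 = 0 has discriminant (-2)² - 4·(10) = -36 < 0, so r = 1 ± 3i.
Hence u_h = C1*cos(3*x)*exp(x) + C2*exp(x)*sin(3*x).
Try u_p = A*cos(2*x) + B*sin(2*x). Substituting and equating the coefficients of cos(2x) and sin(2x) gives A = 9/26, B = -3/13, so u_p = -3*sin(2*x)/13 + 9*cos(2*x)/26.
General solution: u = -3*sin(2*x)/13 + 9*cos(2*x)/26 + C1*cos(3*x)*exp(x) + C2*exp(x)*sin(3*x).
Apply the initial conditions: u(0) = 9/26 + C1 = -1 and u'(0) = -6/13 + C1 + 3*C2 = 0. Solving gives C1 = -35/26, C2 = 47/78.

u = -3*sin(2*x)/13 + 9*cos(2*x)/26 - 35*cos(3*x)*exp(x)/26 + 47*exp(x)*sin(3*x)/78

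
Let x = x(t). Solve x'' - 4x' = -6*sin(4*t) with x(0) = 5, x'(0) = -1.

x = 45/8 - 7*exp(4*t)/16 - 3*cos(4*t)/16 + 3*sin(4*t)/16

Characteristic equation r² - 4r = 0 factors as (r - 4)r = 0, so r = 4, 0.
Hence x_h = C1*exp(4*t) + C2.
Try x_p = A*cos(4*t) + B*sin(4*t). Substituting and equating the coefficients of cos(4t) and sin(4t) gives A = -3/16, B = 3/16, so x_p = -3*cos(4*t)/16 + 3*sin(4*t)/16.
General solution: x = C2 - 3*cos(4*t)/16 + 3*sin(4*t)/16 + C1*exp(4*t).
Apply the initial conditions: x(0) = -3/16 + C1 + C2 = 5 and x'(0) = 3/4 + 4*C1 = -1. Solving gives C1 = -7/16, C2 = 45/8.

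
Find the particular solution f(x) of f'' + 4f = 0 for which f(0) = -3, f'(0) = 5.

f = -3*cos(2*x) + 5*sin(2*x)/2

Characteristic equation r² + 4 = 0 has discriminant (0)² - 4·(4) = -16 < 0, so r = ± 2i.
Hence f_h = C1*cos(2*x) + C2*sin(2*x).
Apply the initial conditions: f(0) = C1 = -3 and f'(0) = 2*C2 = 5. Solving gives C1 = -3, C2 = 5/2.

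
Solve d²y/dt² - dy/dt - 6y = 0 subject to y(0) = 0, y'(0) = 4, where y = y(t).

Characteristic equation r² - r - 6 = 0 factors as (r - 3)(r + 2) = 0, so r = 3, -2.
Hence y_h = C1*exp(3*t) + C2*exp(-2*t).
Apply the initial conditions: y(0) = C1 + C2 = 0 and y'(0) = -2*C2 + 3*C1 = 4. Solving gives C1 = 4/5, C2 = -4/5.

y = -4*exp(-2*t)/5 + 4*exp(3*t)/5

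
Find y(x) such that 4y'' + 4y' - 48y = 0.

y = C1*exp(3*x) + C2*exp(-4*x)

Divide through by 4: y'' + y' - 12y = 0.
Characteristic equation r² + r - 12 = 0 factors as (r - 3)(r + 4) = 0, so r = 3, -4.
Hence y_h = C1*exp(3*x) + C2*exp(-4*x).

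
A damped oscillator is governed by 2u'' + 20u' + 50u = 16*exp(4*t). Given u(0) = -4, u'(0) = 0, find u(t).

Divide through by 2: u'' + 10u' + 25u = 8*exp(4*t).
Characteristic equation r² + 10r + 25 = 0 has discriminant (10)² - 4·(25) = 0, so r = -5 is a repeated root.
Hence u_h = (C1 + C2*t)*exp(-5*t).
Try u_p = A*exp(4*t). Substituting into the equation and dividing by exp(4*t) gives A = 8/81, so u_p = 8*exp(4*t)/81.
General solution: u = 8*exp(4*t)/81 + C1*exp(-5*t) + C2*t*exp(-5*t).
Apply the initial conditions: u(0) = 8/81 + C1 = -4 and u'(0) = 32/81 + C2 - 5*C1 = 0. Solving gives C1 = -332/81, C2 = -188/9.

u = -332*exp(-5*t)/81 + 8*exp(4*t)/81 - 188*t*exp(-5*t)/9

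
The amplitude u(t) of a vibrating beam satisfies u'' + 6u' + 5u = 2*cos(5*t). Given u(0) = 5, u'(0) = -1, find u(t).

u = -19*exp(-5*t)/20 - 2*cos(5*t)/65 + 3*sin(5*t)/65 + 311*exp(-t)/52

Characteristic equation r² + 6r + 5 = 0 factors as (r + 1)(r + 5) = 0, so r = -1, -5.
Hence u_h = C1*exp(-t) + C2*exp(-5*t).
Try u_p = A*cos(5*t) + B*sin(5*t). Substituting and equating the coefficients of cos(5t) and sin(5t) gives A = -2/65, B = 3/65, so u_p = -2*cos(5*t)/65 + 3*sin(5*t)/65.
General solution: u = -2*cos(5*t)/65 + 3*sin(5*t)/65 + C1*exp(-t) + C2*exp(-5*t).
Apply the initial conditions: u(0) = -2/65 + C1 + C2 = 5 and u'(0) = 3/13 - C1 - 5*C2 = -1. Solving gives C1 = 311/52, C2 = -19/20.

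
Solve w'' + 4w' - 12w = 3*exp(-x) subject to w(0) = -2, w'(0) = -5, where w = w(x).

Characteristic equation r² + 4r - 12 = 0 factors as (r - 2)(r + 6) = 0, so r = 2, -6.
Hence w_h = C1*exp(2*x) + C2*exp(-6*x).
Try w_p = A*exp(-x). Substituting into the equation and dividing by exp(-x) gives A = -1/5, so w_p = -exp(-x)/5.
General solution: w = -exp(-x)/5 + C1*exp(2*x) + C2*exp(-6*x).
Apply the initial conditions: w(0) = -1/5 + C1 + C2 = -2 and w'(0) = 1/5 - 6*C2 + 2*C1 = -5. Solving gives C1 = -2, C2 = 1/5.

w = -2*exp(2*x) - exp(-x)/5 + exp(-6*x)/5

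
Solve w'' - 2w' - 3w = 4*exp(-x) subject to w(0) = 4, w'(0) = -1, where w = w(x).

w = 3*exp(-x) - x*exp(-x) + exp(3*x)

Characteristic equation r² - 2r - 3 = 0 factors as (r - 3)(r + 1) = 0, so r = 3, -1.
Hence w_h = C1*exp(3*x) + C2*exp(-x).
Since exp(-x) solves the homogeneous equation (r = -1 is a root of multiplicity 1), multiply the trial by x. Try w_p = A*x*exp(-x). Substituting into the equation and dividing by exp(-x) gives A = -1, so w_p = -x*exp(-x).
General solution: w = C1*exp(3*x) + C2*exp(-x) - x*exp(-x).
Apply the initial conditions: w(0) = C1 + C2 = 4 and w'(0) = -1 - C2 + 3*C1 = -1. Solving gives C1 = 1, C2 = 3.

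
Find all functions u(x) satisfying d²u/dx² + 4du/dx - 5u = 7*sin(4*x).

Characteristic equation r² + 4r - 5 = 0 factors as (r - 1)(r + 5) = 0, so r = 1, -5.
Hence u_h = C1*exp(x) + C2*exp(-5*x).
Try u_p = A*cos(4*x) + B*sin(4*x). Substituting and equating the coefficients of cos(4x) and sin(4x) gives A = -112/697, B = -147/697, so u_p = -147*sin(4*x)/697 - 112*cos(4*x)/697.

u = -147*sin(4*x)/697 - 112*cos(4*x)/697 + C1*exp(x) + C2*exp(-5*x)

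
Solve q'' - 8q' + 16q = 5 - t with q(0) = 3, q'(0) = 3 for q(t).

Characteristic equation r² - 8r + 16 = 0 has discriminant (-8)² - 4·(16) = 0, so r = 4 is a repeated root.
Hence q_h = (C1 + C2*t)*exp(4*t).
For the particular solution try q_p = A0 + A1*t. Substituting and matching coefficients of each power of t gives A0 = 9/32, A1 = -1/16, so q_p = 9/32 - t/16.
General solution: q = 9/32 - t/16 + C1*exp(4*t) + C2*t*exp(4*t).
Apply the initial conditions: q(0) = 9/32 + C1 = 3 and q'(0) = -1/16 + C2 + 4*C1 = 3. Solving gives C1 = 87/32, C2 = -125/16.

q = 9/32 - t/16 + 87*exp(4*t)/32 - 125*t*exp(4*t)/16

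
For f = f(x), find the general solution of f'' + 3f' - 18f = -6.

f = 1/3 + C1*exp(3*x) + C2*exp(-6*x)

Characteristic equation r² + 3r - 18 = 0 factors as (r - 3)(r + 6) = 0, so r = 3, -6.
Hence f_h = C1*exp(3*x) + C2*exp(-6*x).
For the particular solution try f_p = A0. Substituting and matching coefficients of each power of x gives A0 = 1/3, so f_p = 1/3.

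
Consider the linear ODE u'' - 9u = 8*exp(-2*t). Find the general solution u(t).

Characteristic equation r² - 9 = 0 factors as (r - 3)(r + 3) = 0, so r = 3, -3.
Hence u_h = C1*exp(3*t) + C2*exp(-3*t).
Try u_p = A*exp(-2*t). Substituting into the equation and dividing by exp(-2*t) gives A = -8/5, so u_p = -8*exp(-2*t)/5.

u = -8*exp(-2*t)/5 + C1*exp(3*t) + C2*exp(-3*t)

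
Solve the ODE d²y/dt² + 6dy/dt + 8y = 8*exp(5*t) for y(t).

Characteristic equation r² + 6r + 8 = 0 factors as (r + 4)(r + 2) = 0, so r = -4, -2.
Hence y_h = C1*exp(-4*t) + C2*exp(-2*t).
Try y_p = A*exp(5*t). Substituting into the equation and dividing by exp(5*t) gives A = 8/63, so y_p = 8*exp(5*t)/63.

y = 8*exp(5*t)/63 + C1*exp(-4*t) + C2*exp(-2*t)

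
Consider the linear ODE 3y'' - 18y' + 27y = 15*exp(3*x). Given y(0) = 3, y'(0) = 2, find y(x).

y = 3*exp(3*x) - 7*x*exp(3*x) + 5*x**2*exp(3*x)/2

Divide through by 3: y'' - 6y' + 9y = 5*exp(3*x).
Characteristic equation r² - 6r + 9 = 0 has discriminant (-6)² - 4·(9) = 0, so r = 3 is a repeated root.
Hence y_h = (C1 + C2*x)*exp(3*x).
Since exp(3*x) solves the homogeneous equation (r = 3 is a root of multiplicity 2), multiply the trial by x^2. Try y_p = A*x^2*exp(3*x). Substituting into the equation and dividing by exp(3*x) gives A = 5/2, so y_p = 5*x^2*exp(3*x)/2.
General solution: y = C1*exp(3*x) + 5*x^2*exp(3*x)/2 + C2*x*exp(3*x).
Apply the initial conditions: y(0) = C1 = 3 and y'(0) = C2 + 3*C1 = 2. Solving gives C1 = 3, C2 = -7.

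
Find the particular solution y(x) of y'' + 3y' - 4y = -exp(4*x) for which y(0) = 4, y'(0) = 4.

y = -exp(4*x)/24 - exp(-4*x)/40 + 61*exp(x)/15

Characteristic equation r² + 3r - 4 = 0 factors as (r - 1)(r + 4) = 0, so r = 1, -4.
Hence y_h = C1*exp(x) + C2*exp(-4*x).
Try y_p = A*exp(4*x). Substituting into the equation and dividing by exp(4*x) gives A = -1/24, so y_p = -exp(4*x)/24.
General solution: y = -exp(4*x)/24 + C1*exp(x) + C2*exp(-4*x).
Apply the initial conditions: y(0) = -1/24 + C1 + C2 = 4 and y'(0) = -1/6 + C1 - 4*C2 = 4. Solving gives C1 = 61/15, C2 = -1/40.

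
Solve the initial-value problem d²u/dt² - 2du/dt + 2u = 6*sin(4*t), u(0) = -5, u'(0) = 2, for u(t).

Characteristic equation r² - 2r + 2 = 0 has discriminant (-2)² - 4·(2) = -4 < 0, so r = 1 ± i.
Hence u_h = C1*cos(t)*exp(t) + C2*exp(t)*sin(t).
Try u_p = A*cos(4*t) + B*sin(4*t). Substituting and equating the coefficients of cos(4t) and sin(4t) gives A = 12/65, B = -21/65, so u_p = -21*sin(4*t)/65 + 12*cos(4*t)/65.
General solution: u = -21*sin(4*t)/65 + 12*cos(4*t)/65 + C1*cos(t)*exp(t) + C2*exp(t)*sin(t).
Apply the initial conditions: u(0) = 12/65 + C1 = -5 and u'(0) = -84/65 + C1 + C2 = 2. Solving gives C1 = -337/65, C2 = 551/65.

u = -21*sin(4*t)/65 + 12*cos(4*t)/65 - 337*cos(t)*exp(t)/65 + 551*exp(t)*sin(t)/65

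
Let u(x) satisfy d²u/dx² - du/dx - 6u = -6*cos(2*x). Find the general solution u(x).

u = 3*sin(2*x)/26 + 15*cos(2*x)/26 + C1*exp(-2*x) + C2*exp(3*x)

Characteristic equation r² - r - 6 = 0 factors as (r + 2)(r - 3) = 0, so r = -2, 3.
Hence u_h = C1*exp(-2*x) + C2*exp(3*x).
Try u_p = A*cos(2*x) + B*sin(2*x). Substituting and equating the coefficients of cos(2x) and sin(2x) gives A = 15/26, B = 3/26, so u_p = 3*sin(2*x)/26 + 15*cos(2*x)/26.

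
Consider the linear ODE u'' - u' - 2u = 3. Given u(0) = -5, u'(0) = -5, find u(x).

Characteristic equation r² - r - 2 = 0 factors as (r + 1)(r - 2) = 0, so r = -1, 2.
Hence u_h = C1*exp(-x) + C2*exp(2*x).
For the particular solution try u_p = A0. Substituting and matching coefficients of each power of x gives A0 = -3/2, so u_p = -3/2.
General solution: u = -3/2 + C1*exp(-x) + C2*exp(2*x).
Apply the initial conditions: u(0) = -3/2 + C1 + C2 = -5 and u'(0) = -C1 + 2*C2 = -5. Solving gives C1 = -2/3, C2 = -17/6.

u = -3/2 - 17*exp(2*x)/6 - 2*exp(-x)/3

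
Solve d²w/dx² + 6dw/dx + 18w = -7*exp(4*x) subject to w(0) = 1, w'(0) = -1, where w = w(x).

Characteristic equation r² + 6r + 18 = 0 has discriminant (6)² - 4·(18) = -36 < 0, so r = -3 ± 3i.
Hence w_h = C1*cos(3*x)*exp(-3*x) + C2*exp(-3*x)*sin(3*x).
Try w_p = A*exp(4*x). Substituting into the equation and dividing by exp(4*x) gives A = -7/58, so w_p = -7*exp(4*x)/58.
General solution: w = -7*exp(4*x)/58 + C1*cos(3*x)*exp(-3*x) + C2*exp(-3*x)*sin(3*x).
Apply the initial conditions: w(0) = -7/58 + C1 = 1 and w'(0) = -14/29 - 3*C1 + 3*C2 = -1. Solving gives C1 = 65/58, C2 = 55/58.

w = -7*exp(4*x)/58 + 55*exp(-3*x)*sin(3*x)/58 + 65*cos(3*x)*exp(-3*x)/58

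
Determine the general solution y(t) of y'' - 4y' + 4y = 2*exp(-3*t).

Characteristic equation r² - 4r + 4 = 0 has discriminant (-4)² - 4·(4) = 0, so r = 2 is a repeated root.
Hence y_h = (C1 + C2*t)*exp(2*t).
Try y_p = A*exp(-3*t). Substituting into the equation and dividing by exp(-3*t) gives A = 2/25, so y_p = 2*exp(-3*t)/25.

y = 2*exp(-3*t)/25 + C1*exp(2*t) + C2*t*exp(2*t)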